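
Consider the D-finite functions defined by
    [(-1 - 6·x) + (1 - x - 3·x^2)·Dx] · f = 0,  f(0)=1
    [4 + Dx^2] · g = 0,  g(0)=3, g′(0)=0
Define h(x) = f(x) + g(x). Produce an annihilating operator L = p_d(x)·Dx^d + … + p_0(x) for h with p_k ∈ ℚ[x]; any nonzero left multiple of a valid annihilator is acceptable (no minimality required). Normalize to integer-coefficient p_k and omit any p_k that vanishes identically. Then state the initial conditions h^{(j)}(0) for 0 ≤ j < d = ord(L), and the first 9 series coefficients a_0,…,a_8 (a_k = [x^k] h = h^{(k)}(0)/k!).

L = (92 + 608·x + 512·x^2 + 1104·x^3 + 360·x^4 + 432·x^5) + (-24 + 4·x + 24·x^2 + 80·x^3 + 180·x^4 + 216·x^5 + 216·x^6)·Dx + (23 + 152·x + 128·x^2 + 276·x^3 + 90·x^4 + 108·x^5)·Dx^2 + (-6 + x + 6·x^2 + 20·x^3 + 45·x^4 + 54·x^5 + 54·x^6)·Dx^3  (order 3).
h: a_k = 4, 1, -2, 7, 21, 40, 1451/15, 217, 53342/105, …
ICs: h(0) = 4, h′(0) = 1, h′′(0) = -4.

f: a_k = 1, 1, 4, 7, 19, 40, 97, 217, 508, …
g: a_k = 3, 0, -6, 0, 2, 0, -4/15, 0, 2/105, …
Weyl lclm of L_f,L_g ⇒ L₀ (ord ≤ 3).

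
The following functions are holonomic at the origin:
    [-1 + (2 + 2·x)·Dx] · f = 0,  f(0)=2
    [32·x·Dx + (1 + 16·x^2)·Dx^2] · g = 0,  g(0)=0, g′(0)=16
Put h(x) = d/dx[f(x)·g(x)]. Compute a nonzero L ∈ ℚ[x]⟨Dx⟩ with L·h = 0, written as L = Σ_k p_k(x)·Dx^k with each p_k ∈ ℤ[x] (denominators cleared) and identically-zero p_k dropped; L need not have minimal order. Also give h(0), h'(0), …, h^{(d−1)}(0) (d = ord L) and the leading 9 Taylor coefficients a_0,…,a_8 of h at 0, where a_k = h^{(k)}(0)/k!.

f: a_k = 2, 1, -1/4, 1/8, -5/64, 7/128, -21/512, 33/1024, -429/16384, …
g: a_k = 0, 16, 0, -256/3, 0, 4096/5, 0, -65536/7, 0, …
h₀=f·g: eliminate ⇒ L₀, order ≤ 1·2.
Derive L from L₀ (diff closure).
L = (125 + 640·x - 5728·x^2 - 6144·x^3 - 768·x^4) + (268 + 1164·x - 10368·x^2 - 29696·x^3 - 21504·x^4 - 3072·x^5)·Dx + (12 - 232·x - 372·x^2 - 4096·x^3 - 9088·x^4 - 6144·x^5 - 1024·x^6)·Dx^2  (order 2).
h: a_k = 32, 32, -524, -1000/3, 99509/12, 97129/20, -63582493/480, -62254327/840, 15179450477/7168, …
ICs: h(0) = 32, h′(0) = 32.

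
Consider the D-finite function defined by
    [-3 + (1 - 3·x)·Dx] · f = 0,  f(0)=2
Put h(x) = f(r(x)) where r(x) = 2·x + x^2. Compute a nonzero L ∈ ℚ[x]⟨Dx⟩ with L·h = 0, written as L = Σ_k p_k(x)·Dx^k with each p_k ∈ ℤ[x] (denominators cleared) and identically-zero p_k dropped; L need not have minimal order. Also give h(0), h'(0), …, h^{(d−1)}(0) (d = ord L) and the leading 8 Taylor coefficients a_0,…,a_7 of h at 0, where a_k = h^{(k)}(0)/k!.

L = (6 + 6·x) + (-1 + 6·x + 3·x^2)·Dx  (order 1).
h: a_k = 2, 12, 78, 504, 3258, 21060, 136134, 879984, …
ICs: h(0) = 2.

f: a_k = 2, 6, 18, 54, 162, 486, 1458, 4374, …
Substitute x→r, Dx→(1/r')Dx; clear ⇒ L₀.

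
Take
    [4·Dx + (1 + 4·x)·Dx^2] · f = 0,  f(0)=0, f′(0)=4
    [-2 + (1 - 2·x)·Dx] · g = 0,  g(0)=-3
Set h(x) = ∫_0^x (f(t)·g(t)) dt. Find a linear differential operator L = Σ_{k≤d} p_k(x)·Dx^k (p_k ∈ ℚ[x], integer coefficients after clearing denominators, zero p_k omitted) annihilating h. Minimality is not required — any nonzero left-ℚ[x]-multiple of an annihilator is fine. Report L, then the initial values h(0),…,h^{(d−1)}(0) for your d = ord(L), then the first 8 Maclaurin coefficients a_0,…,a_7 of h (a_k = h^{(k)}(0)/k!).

L = 8·Dx + 24·x·Dx^2 + (-1 - 2·x + 8·x^2)·Dx^3  (order 3).
h: a_k = 0, 0, -6, 0, -16, 64/5, -1216/15, 768/5, …
ICs: h(0) = 0, h′(0) = 0, h′′(0) = -12.

f: a_k = 0, 4, -8, 64/3, -64, 1024/5, -2048/3, 16384/7, …
g: a_k = -3, -6, -12, -24, -48, -96, -192, -384, …
L₀ := L_f ⊗_s L_g (sym. prod.), ord ≤ 2.
h=∫₀ˣh₀: take L = L₀·Dx.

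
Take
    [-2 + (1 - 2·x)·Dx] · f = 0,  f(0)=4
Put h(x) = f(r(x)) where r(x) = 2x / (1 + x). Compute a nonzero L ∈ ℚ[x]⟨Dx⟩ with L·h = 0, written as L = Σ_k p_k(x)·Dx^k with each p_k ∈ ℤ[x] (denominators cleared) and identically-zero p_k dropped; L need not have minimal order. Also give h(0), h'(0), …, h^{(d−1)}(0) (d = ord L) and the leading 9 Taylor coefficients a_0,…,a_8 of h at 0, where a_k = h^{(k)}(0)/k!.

L = 4 + (-1 + 2·x + 3·x^2)·Dx  (order 1).
h: a_k = 4, 16, 48, 144, 432, 1296, 3888, 11664, 34992, …
ICs: h(0) = 4.

f: a_k = 4, 8, 16, 32, 64, 128, 256, 512, 1024, …
L₀ from L_f via x↦r, Dx↦r'^{-1}Dx.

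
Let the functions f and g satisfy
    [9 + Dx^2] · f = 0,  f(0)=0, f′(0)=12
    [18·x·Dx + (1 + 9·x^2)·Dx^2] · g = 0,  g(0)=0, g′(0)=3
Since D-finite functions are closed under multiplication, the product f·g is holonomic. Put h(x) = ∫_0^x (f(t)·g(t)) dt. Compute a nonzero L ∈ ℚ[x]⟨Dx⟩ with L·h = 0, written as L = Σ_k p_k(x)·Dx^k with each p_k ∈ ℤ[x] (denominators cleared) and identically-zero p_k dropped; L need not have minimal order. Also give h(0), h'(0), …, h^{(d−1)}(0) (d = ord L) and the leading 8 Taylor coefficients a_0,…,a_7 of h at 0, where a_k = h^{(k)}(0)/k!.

L = (810 + 18954·x^2 + 72171·x^4 + 236196·x^6 + 531441·x^8)·Dx + (972·x + 14580·x^3 + 78732·x^5 + 236196·x^7)·Dx^2 + (108 + 2592·x^2 + 13122·x^4 + 52488·x^6 + 118098·x^8)·Dx^3 + (108·x + 1620·x^3 + 8748·x^5 + 26244·x^7)·Dx^4 + (2 + 54·x^2 + 567·x^4 + 2916·x^6 + 6561·x^8)·Dx^5  (order 5).
h: a_k = 0, 0, 0, 12, 0, -162/5, 0, 1539/14, …
ICs: h(0) = 0, h′(0) = 0, h′′(0) = 0, h′′′(0) = 72, h′′′′(0) = 0.

f: a_k = 0, 12, 0, -18, 0, 81/10, 0, -243/140, …
g: a_k = 0, 3, 0, -9, 0, 243/5, 0, -2187/7, …
h₀=f·g: eliminate ⇒ L₀, order ≤ 2·2.
h=∫h₀ ⇒ L = L₀·Dx.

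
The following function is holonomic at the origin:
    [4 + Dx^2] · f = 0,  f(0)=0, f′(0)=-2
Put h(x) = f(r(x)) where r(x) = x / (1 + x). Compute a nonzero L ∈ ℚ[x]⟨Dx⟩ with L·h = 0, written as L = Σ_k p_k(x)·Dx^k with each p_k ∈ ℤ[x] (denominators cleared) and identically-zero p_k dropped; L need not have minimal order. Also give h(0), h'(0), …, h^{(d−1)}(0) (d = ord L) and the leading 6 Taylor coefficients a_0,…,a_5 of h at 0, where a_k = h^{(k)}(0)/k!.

f: a_k = 0, -2, 0, 4/3, 0, -4/15, …
Substitute x→r, Dx→(1/r')Dx; clear ⇒ L₀.
L = 4 + (2 + 6·x + 6·x^2 + 2·x^3)·Dx + (1 + 4·x + 6·x^2 + 4·x^3 + x^4)·Dx^2  (order 2).
h: a_k = 0, -2, 2, -2/3, -2, 86/15, …
ICs: h(0) = 0, h′(0) = -2.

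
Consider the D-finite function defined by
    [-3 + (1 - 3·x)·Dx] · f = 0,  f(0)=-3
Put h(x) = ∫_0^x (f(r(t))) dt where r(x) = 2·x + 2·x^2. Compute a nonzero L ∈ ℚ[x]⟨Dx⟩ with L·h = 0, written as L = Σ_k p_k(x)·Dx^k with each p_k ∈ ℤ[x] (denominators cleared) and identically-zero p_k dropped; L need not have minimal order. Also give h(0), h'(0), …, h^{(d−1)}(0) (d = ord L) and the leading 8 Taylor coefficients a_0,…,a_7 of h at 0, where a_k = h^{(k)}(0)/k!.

f: a_k = -3, -9, -27, -81, -243, -729, -2187, -6561, …
f∘r: x↦r, Dx↦Dx/r' in L_f ⇒ L₀.
Integrate: L := L₀·Dx.
L = (6 + 12·x)·Dx + (-1 + 6·x + 6·x^2)·Dx^2  (order 2).
h: a_k = 0, -3, -9, -42, -216, -1188, -6804, -280584/7, …
ICs: h(0) = 0, h′(0) = -3.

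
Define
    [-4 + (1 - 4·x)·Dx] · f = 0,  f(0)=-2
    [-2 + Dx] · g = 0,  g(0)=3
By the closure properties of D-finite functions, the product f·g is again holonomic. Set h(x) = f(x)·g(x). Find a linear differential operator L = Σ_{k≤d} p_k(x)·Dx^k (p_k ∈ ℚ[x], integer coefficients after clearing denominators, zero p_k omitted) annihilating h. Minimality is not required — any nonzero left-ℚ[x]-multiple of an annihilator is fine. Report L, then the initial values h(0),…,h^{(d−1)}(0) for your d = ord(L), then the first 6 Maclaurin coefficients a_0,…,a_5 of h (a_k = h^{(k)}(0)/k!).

L = (6 - 8·x) + (-1 + 4·x)·Dx  (order 1).
h: a_k = -6, -36, -156, -632, -2532, -50648/5, …
ICs: h(0) = -6.

f: a_k = -2, -8, -32, -128, -512, -2048, …
g: a_k = 3, 6, 6, 4, 2, 4/5, …
Product ⇒ symmetric product L₀, ord ≤ 1.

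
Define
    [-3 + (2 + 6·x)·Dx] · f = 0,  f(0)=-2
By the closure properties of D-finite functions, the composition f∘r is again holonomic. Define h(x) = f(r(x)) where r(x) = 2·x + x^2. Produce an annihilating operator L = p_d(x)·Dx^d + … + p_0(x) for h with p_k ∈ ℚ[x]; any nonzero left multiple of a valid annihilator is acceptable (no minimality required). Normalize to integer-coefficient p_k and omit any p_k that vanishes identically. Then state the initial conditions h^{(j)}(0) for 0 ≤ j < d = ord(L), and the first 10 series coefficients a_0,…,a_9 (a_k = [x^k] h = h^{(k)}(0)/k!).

L = (-3 - 3·x) + (1 + 6·x + 3·x^2)·Dx  (order 1).
h: a_k = -2, -6, 6, -18, 63, -243, 999, -4293, 76221/4, -346761/4, …
ICs: h(0) = -2.

f: a_k = -2, -3, 9/4, -27/8, 405/64, -1701/128, 15309/512, -72171/1024, 2814669/16384, -14073345/32768, …
h₀=f(r): pull back L_f along r ⇒ L₀.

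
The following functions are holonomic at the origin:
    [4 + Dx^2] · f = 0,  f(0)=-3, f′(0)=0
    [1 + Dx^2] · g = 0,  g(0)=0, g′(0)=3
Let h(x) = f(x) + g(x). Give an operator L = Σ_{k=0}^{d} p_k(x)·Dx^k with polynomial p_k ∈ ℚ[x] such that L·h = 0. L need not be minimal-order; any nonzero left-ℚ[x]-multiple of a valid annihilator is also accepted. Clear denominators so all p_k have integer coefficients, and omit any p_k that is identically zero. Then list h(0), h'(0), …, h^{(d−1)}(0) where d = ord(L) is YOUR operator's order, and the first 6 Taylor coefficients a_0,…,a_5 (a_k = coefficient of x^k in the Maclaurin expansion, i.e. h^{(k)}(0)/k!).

f: a_k = -3, 0, 6, 0, -2, 0, …
g: a_k = 0, 3, 0, -1/2, 0, 1/40, …
h₀=f+g: left-lcm gives L₀, ord ≤ 4.
L = 4 + 5·Dx^2 + Dx^4  (order 4).
h: a_k = -3, 3, 6, -1/2, -2, 1/40, …
ICs: h(0) = -3, h′(0) = 3, h′′(0) = 12, h′′′(0) = -3.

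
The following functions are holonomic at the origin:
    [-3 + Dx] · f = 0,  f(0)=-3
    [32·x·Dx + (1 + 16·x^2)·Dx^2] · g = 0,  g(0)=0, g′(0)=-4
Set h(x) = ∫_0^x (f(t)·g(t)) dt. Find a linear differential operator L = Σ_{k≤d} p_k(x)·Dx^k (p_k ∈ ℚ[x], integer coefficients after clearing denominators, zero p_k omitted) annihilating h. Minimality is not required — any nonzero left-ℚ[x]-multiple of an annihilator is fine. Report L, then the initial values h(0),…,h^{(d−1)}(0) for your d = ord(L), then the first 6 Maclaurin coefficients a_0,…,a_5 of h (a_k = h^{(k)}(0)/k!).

f: a_k = -3, -9, -27/2, -27/2, -81/8, -243/40, …
g: a_k = 0, -4, 0, 64/3, 0, -1024/5, …
f·g: L₀ = L_f ⊗_s L_g, ord ≤ 1·2.
Integrate: L := L₀·Dx.
L = (9 - 96·x + 144·x^2)·Dx + (-6 + 32·x - 96·x^2)·Dx^2 + (1 + 16·x^2)·Dx^3  (order 3).
h: a_k = 0, 0, 6, 12, -5/2, -138/5, …
ICs: h(0) = 0, h′(0) = 0, h′′(0) = 12.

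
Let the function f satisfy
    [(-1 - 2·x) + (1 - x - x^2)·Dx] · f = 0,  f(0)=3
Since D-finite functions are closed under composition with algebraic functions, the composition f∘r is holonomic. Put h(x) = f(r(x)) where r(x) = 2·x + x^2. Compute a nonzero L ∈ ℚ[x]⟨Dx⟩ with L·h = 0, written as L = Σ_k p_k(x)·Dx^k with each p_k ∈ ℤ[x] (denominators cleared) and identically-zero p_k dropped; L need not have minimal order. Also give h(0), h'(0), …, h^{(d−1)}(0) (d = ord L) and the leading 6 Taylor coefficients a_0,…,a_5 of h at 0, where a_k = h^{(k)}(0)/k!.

f: a_k = 3, 3, 6, 9, 15, 24, …
Change of var in L_f (x↦r) gives L₀.
L = (2 + 10·x + 12·x^2 + 4·x^3) + (-1 + 2·x + 5·x^2 + 4·x^3 + x^4)·Dx  (order 1).
h: a_k = 3, 6, 27, 96, 354, 1302, …
ICs: h(0) = 3.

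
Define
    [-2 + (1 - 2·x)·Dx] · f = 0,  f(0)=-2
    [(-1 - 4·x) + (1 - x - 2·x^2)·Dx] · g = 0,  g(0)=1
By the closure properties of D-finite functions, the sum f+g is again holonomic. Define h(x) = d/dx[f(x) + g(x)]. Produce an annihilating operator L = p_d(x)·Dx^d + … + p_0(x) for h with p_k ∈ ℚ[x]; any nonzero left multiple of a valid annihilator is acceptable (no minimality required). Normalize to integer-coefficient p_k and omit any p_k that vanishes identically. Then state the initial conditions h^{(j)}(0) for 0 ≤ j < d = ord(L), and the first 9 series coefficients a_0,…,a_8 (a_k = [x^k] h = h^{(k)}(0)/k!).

L = 12 + (3 + 12·x)·Dx + (-1 + x + 2·x^2)·Dx^2  (order 2).
h: a_k = -3, -10, -33, -84, -215, -510, -1197, -2728, -6147, …
ICs: h(0) = -3, h′(0) = -10.

f: a_k = -2, -4, -8, -16, -32, -64, -128, -256, -512, …
g: a_k = 1, 1, 3, 5, 11, 21, 43, 85, 171, …
f+g: L₀ = lclm(L_f,L_g), ord ≤ 1+1.
h₀' ⇒ L via d/dx closure of L₀.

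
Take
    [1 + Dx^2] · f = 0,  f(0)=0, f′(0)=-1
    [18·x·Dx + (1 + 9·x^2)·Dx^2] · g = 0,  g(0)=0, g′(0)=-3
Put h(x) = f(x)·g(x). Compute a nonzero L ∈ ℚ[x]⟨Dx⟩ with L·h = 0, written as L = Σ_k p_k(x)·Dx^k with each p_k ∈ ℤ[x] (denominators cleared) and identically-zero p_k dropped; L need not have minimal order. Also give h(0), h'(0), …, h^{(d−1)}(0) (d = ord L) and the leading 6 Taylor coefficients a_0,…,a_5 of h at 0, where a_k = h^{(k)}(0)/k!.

L = (370 + 9594·x^2 + 4131·x^4 + 2916·x^6 + 6561·x^8) + (684·x + 6804·x^3 + 8748·x^5 + 26244·x^7)·Dx + (380 + 9792·x^2 + 5346·x^4 + 5832·x^6 + 13122·x^8)·Dx^2 + (684·x + 6804·x^3 + 8748·x^5 + 26244·x^7)·Dx^3 + (10 + 198·x^2 + 1215·x^4 + 2916·x^6 + 6561·x^8)·Dx^4  (order 4).
h: a_k = 0, 0, 3, 0, -19/2, 0, …
ICs: h(0) = 0, h′(0) = 0, h′′(0) = 6, h′′′(0) = 0.

f: a_k = 0, -1, 0, 1/6, 0, -1/120, …
g: a_k = 0, -3, 0, 9, 0, -243/5, …
h₀=f·g: eliminate ⇒ L₀, order ≤ 2·2.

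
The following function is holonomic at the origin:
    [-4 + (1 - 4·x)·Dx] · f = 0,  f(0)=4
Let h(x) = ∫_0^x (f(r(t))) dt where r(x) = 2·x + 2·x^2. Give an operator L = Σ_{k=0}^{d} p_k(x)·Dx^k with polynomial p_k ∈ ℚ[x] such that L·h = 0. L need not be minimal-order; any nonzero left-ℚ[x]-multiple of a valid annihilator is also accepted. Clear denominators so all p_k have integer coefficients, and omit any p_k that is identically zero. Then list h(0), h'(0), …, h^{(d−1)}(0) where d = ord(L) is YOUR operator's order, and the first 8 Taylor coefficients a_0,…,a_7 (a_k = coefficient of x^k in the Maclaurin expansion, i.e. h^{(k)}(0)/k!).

f: a_k = 4, 16, 64, 256, 1024, 4096, 16384, 65536, …
f∘r: x↦r, Dx↦Dx/r' in L_f ⇒ L₀.
h=∫h₀ ⇒ L = L₀·Dx.
L = (8 + 16·x)·Dx + (-1 + 8·x + 8·x^2)·Dx^2  (order 2).
h: a_k = 0, 4, 16, 96, 640, 22784/5, 33792, 1804288/7, …
ICs: h(0) = 0, h′(0) = 4.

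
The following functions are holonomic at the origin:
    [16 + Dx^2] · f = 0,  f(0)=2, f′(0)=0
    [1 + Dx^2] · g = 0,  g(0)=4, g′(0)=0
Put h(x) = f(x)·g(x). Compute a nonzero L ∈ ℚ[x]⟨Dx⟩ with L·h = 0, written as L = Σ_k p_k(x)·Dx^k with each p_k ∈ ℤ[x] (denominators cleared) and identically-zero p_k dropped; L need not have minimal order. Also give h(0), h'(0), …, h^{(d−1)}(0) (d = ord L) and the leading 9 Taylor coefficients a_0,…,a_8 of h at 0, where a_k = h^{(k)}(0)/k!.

f: a_k = 2, 0, -16, 0, 64/3, 0, -512/45, 0, 1024/315, …
g: a_k = 4, 0, -2, 0, 1/6, 0, -1/180, 0, 1/10080, …
Sym-product of L_f,L_g gives L₀ (≤ ord 4).
L = 225 + 34·Dx^2 + Dx^4  (order 4).
h: a_k = 8, 0, -68, 0, 353/3, 0, -8177/90, 0, 198593/5040, …
ICs: h(0) = 8, h′(0) = 0, h′′(0) = -136, h′′′(0) = 0.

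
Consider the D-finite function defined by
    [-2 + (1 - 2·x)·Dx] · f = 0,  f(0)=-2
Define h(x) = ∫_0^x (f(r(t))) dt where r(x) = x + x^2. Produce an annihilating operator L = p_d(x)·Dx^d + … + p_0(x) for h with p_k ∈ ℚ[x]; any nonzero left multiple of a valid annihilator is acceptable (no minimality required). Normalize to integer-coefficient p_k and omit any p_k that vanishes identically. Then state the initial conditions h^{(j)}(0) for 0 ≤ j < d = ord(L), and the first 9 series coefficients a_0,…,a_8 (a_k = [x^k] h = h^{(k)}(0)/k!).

f: a_k = -2, -4, -8, -16, -32, -64, -128, -256, -512, …
f∘r: x↦r, Dx↦Dx/r' in L_f ⇒ L₀.
∫: right-multiply L₀ by Dx.
L = (2 + 4·x)·Dx + (-1 + 2·x + 2·x^2)·Dx^2  (order 2).
h: a_k = 0, -2, -2, -4, -8, -88/5, -40, -656/7, -224, …
ICs: h(0) = 0, h′(0) = -2.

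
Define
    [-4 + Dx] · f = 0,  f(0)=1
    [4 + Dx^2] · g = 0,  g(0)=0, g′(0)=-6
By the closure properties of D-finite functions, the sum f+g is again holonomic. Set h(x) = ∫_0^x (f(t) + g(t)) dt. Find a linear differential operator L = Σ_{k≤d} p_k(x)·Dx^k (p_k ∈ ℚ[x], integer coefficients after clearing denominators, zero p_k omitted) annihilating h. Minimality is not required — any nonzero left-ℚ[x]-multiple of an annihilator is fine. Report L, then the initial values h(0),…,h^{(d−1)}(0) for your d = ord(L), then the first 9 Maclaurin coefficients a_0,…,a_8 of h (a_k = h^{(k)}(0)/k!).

L = -16·Dx + 4·Dx^2 - 4·Dx^3 + Dx^4  (order 4).
h: a_k = 0, 1, -1, 8/3, 11/3, 32/15, 58/45, 256/315, 131/315, …
ICs: h(0) = 0, h′(0) = 1, h′′(0) = -2, h′′′(0) = 16.

f: a_k = 1, 4, 8, 32/3, 32/3, 128/15, 256/45, 1024/315, 512/315, …
g: a_k = 0, -6, 0, 4, 0, -4/5, 0, 8/105, 0, …
Sum ⇒ L₀ = lclm(L_f,L_g) in ℚ(x)⟨Dx⟩.
h=∫₀ˣh₀: take L = L₀·Dx.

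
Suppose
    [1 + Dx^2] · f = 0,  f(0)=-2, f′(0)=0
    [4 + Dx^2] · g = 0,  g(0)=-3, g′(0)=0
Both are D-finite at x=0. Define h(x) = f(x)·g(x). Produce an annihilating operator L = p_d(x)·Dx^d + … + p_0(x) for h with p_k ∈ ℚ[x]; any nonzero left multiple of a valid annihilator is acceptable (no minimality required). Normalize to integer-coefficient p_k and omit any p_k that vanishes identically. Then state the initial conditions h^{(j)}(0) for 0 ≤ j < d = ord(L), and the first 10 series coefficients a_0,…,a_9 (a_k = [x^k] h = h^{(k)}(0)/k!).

f: a_k = -2, 0, 1, 0, -1/12, 0, 1/360, 0, -1/20160, 0, …
g: a_k = -3, 0, 6, 0, -2, 0, 4/15, 0, -2/105, 0, …
h₀=f·g: eliminate ⇒ L₀, order ≤ 2·2.
L = 9 + 10·Dx^2 + Dx^4  (order 4).
h: a_k = 6, 0, -15, 0, 41/4, 0, -73/24, 0, 3281/6720, 0, …
ICs: h(0) = 6, h′(0) = 0, h′′(0) = -30, h′′′(0) = 0.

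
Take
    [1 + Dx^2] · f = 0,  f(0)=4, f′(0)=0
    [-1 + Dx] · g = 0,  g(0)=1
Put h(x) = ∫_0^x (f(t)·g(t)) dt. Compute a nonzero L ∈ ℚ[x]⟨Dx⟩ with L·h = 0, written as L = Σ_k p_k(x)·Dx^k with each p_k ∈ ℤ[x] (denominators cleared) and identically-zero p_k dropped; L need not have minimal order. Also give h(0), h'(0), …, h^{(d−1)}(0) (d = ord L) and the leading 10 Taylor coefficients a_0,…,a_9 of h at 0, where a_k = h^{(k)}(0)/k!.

L = 2·Dx - 2·Dx^2 + Dx^3  (order 3).
h: a_k = 0, 4, 2, 0, -1/3, -2/15, -1/45, 0, 1/1260, 1/5670, …
ICs: h(0) = 0, h′(0) = 4, h′′(0) = 4.

f: a_k = 4, 0, -2, 0, 1/6, 0, -1/180, 0, 1/10080, 0, …
g: a_k = 1, 1, 1/2, 1/6, 1/24, 1/120, 1/720, 1/5040, 1/40320, 1/362880, …
Sym-product of L_f,L_g gives L₀ (≤ ord 2).
h=∫₀ˣh₀: take L = L₀·Dx.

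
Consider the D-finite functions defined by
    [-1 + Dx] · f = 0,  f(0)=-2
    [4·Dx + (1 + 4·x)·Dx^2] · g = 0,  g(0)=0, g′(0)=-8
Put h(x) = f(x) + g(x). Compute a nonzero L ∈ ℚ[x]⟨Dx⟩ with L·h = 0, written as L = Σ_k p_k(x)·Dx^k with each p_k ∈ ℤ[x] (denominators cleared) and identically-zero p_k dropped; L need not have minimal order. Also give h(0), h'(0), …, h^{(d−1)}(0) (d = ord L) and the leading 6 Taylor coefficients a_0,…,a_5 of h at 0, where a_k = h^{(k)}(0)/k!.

L = (-36 - 16·x)·Dx + (31 - 8·x - 16·x^2)·Dx^2 + (5 + 24·x + 16·x^2)·Dx^3  (order 3).
h: a_k = -2, -10, 15, -43, 1535/12, -24577/60, …
ICs: h(0) = -2, h′(0) = -10, h′′(0) = 30.

f: a_k = -2, -2, -1, -1/3, -1/12, -1/60, …
g: a_k = 0, -8, 16, -128/3, 128, -2048/5, …
L₀ := lclm(L_f,L_g); ord L₀ ≤ 1+2.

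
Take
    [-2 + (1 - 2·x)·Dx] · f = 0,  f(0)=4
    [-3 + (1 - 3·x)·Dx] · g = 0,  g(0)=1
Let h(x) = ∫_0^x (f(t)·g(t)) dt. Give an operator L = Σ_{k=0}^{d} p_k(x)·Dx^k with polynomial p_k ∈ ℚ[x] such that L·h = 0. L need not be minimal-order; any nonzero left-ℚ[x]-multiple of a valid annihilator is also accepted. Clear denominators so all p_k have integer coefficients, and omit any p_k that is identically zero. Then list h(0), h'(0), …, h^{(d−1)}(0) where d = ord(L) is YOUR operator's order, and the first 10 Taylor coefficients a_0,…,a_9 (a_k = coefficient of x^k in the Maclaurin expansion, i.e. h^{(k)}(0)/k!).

f: a_k = 4, 8, 16, 32, 64, 128, 256, 512, 1024, 2048, …
g: a_k = 1, 3, 9, 27, 81, 243, 729, 2187, 6561, 19683, …
Product ⇒ symmetric product L₀, ord ≤ 1.
∫: right-multiply L₀ by Dx.
L = (-5 + 12·x)·Dx + (1 - 5·x + 6·x^2)·Dx^2  (order 2).
h: a_k = 0, 4, 10, 76/3, 65, 844/5, 1330/3, 8236/7, 6305/2, 76684/9, …
ICs: h(0) = 0, h′(0) = 4.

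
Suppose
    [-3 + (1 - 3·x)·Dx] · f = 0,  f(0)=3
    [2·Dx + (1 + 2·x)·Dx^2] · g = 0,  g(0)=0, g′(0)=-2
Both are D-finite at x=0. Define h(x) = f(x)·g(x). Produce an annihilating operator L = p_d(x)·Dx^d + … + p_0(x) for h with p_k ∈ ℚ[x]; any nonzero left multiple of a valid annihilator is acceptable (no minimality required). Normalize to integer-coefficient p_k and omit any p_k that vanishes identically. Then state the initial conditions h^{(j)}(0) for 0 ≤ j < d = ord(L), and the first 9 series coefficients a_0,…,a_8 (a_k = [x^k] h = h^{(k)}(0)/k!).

L = 6 + (4 + 18·x)·Dx + (-1 + x + 6·x^2)·Dx^2  (order 2).
h: a_k = 0, -6, -12, -44, -120, -1896/5, -5528/5, -118008/35, -350664/35, …
ICs: h(0) = 0, h′(0) = -6.

f: a_k = 3, 9, 27, 81, 243, 729, 2187, 6561, 19683, …
g: a_k = 0, -2, 2, -8/3, 4, -32/5, 32/3, -128/7, 32, …
Product ⇒ symmetric product L₀, ord ≤ 2.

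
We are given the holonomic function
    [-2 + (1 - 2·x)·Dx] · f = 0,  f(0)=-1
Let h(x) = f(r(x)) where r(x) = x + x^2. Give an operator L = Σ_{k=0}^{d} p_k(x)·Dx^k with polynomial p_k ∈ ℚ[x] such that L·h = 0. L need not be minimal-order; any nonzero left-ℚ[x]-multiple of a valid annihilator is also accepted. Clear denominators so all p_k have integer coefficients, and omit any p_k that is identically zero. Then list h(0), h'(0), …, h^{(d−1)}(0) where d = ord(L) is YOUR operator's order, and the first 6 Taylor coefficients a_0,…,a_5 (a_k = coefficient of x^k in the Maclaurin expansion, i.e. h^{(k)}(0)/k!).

f: a_k = -1, -2, -4, -8, -16, -32, …
h₀=f(r): pull back L_f along r ⇒ L₀.
L = (2 + 4·x) + (-1 + 2·x + 2·x^2)·Dx  (order 1).
h: a_k = -1, -2, -6, -16, -44, -120, …
ICs: h(0) = -1.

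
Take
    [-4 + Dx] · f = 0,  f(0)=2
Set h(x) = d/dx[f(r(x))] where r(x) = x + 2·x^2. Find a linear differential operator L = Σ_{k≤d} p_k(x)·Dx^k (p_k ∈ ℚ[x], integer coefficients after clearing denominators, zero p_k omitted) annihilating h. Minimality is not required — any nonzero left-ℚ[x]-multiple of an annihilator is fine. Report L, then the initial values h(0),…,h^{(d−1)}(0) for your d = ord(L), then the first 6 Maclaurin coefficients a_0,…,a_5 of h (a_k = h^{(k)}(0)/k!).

f: a_k = 2, 8, 16, 64/3, 64/3, 256/15, …
Change of var in L_f (x↦r) gives L₀.
Differentiate: ansatz ord ≤ ord L₀ ⇒ L.
L = (8 + 32·x + 64·x^2) + (-1 - 4·x)·Dx  (order 1).
h: a_k = 8, 64, 256, 2560/3, 6656/3, 77824/15, …
ICs: h(0) = 8.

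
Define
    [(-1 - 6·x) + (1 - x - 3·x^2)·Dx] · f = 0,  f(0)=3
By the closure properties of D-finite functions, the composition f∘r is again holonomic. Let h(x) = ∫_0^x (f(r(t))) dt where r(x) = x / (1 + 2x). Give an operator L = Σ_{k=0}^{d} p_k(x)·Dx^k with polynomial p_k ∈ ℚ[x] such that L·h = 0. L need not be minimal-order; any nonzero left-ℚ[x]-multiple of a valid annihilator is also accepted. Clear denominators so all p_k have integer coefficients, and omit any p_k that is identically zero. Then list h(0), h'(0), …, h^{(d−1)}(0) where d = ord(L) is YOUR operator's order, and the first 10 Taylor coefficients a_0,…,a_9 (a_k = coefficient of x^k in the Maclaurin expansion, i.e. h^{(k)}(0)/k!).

L = (1 + 8·x)·Dx + (-1 - 5·x - 5·x^2 + 2·x^3)·Dx^2  (order 2).
h: a_k = 0, 3, 3/2, 2, -15/4, 51/5, -28, 555/7, -1833/8, 2018/3, …
ICs: h(0) = 0, h′(0) = 3.

f: a_k = 3, 3, 12, 21, 57, 120, 291, 651, 1524, 3477, …
f∘r: x↦r, Dx↦Dx/r' in L_f ⇒ L₀.
h=∫h₀ ⇒ L = L₀·Dx.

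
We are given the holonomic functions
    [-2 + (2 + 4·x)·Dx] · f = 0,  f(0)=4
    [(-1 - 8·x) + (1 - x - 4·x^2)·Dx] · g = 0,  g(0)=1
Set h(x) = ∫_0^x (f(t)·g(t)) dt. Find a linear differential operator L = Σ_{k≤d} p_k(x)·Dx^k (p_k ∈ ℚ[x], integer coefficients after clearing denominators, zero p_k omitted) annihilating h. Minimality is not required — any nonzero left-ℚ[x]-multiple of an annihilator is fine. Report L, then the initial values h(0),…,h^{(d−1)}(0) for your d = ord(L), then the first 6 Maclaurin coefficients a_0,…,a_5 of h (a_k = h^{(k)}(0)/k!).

f: a_k = 4, 4, -2, 2, -5/2, 7/2, …
g: a_k = 1, 1, 5, 9, 29, 65, …
Product ⇒ symmetric product L₀, ord ≤ 1.
∫: right-multiply L₀ by Dx.
L = (2 + 9·x + 12·x^2)·Dx + (-1 - x + 6·x^2 + 8·x^3)·Dx^2  (order 2).
h: a_k = 0, 4, 4, 22/3, 14, 283/10, …
ICs: h(0) = 0, h′(0) = 4.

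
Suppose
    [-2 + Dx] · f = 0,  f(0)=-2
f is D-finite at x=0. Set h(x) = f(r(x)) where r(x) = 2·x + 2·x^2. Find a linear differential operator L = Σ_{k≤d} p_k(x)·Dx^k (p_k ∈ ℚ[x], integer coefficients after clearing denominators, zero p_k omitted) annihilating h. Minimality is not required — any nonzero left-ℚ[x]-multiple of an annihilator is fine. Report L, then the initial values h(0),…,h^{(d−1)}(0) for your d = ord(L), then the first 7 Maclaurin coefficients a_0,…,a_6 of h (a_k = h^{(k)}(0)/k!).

L = (-4 - 8·x) + Dx  (order 1).
h: a_k = -2, -8, -24, -160/3, -304/3, -832/5, -11072/45, …
ICs: h(0) = -2.

f: a_k = -2, -4, -4, -8/3, -4/3, -8/15, -8/45, …
Change of var in L_f (x↦r) gives L₀.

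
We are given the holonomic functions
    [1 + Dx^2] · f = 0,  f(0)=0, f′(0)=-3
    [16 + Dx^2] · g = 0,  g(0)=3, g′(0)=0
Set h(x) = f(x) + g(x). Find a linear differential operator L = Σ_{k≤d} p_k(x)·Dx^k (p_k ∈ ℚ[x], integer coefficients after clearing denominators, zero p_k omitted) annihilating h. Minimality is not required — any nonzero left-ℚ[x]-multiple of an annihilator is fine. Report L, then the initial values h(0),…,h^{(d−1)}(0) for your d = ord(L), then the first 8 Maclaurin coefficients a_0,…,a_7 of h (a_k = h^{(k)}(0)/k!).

L = 16 + 17·Dx^2 + Dx^4  (order 4).
h: a_k = 3, -3, -24, 1/2, 32, -1/40, -256/15, 1/1680, …
ICs: h(0) = 3, h′(0) = -3, h′′(0) = -48, h′′′(0) = 3.

f: a_k = 0, -3, 0, 1/2, 0, -1/40, 0, 1/1680, …
g: a_k = 3, 0, -24, 0, 32, 0, -256/15, 0, …
Weyl lclm of L_f,L_g ⇒ L₀ (ord ≤ 4).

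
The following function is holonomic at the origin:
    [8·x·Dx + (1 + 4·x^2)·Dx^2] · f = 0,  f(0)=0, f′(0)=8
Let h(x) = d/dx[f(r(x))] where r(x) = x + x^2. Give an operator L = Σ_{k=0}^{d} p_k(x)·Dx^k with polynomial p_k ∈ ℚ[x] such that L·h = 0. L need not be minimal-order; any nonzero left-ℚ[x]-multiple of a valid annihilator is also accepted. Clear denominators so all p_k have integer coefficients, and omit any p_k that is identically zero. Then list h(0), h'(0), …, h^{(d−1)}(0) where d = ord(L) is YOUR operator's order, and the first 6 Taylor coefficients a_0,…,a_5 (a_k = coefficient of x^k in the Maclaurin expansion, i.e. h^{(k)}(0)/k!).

L = (-2 + 8·x + 32·x^2 + 48·x^3 + 24·x^4) + (1 + 2·x + 4·x^2 + 16·x^3 + 20·x^4 + 8·x^5)·Dx  (order 1).
h: a_k = 8, 16, -32, -128, -32, 704, …
ICs: h(0) = 8.

f: a_k = 0, 8, 0, -32/3, 0, 128/5, …
f∘r: x↦r, Dx↦Dx/r' in L_f ⇒ L₀.
Derive L from L₀ (diff closure).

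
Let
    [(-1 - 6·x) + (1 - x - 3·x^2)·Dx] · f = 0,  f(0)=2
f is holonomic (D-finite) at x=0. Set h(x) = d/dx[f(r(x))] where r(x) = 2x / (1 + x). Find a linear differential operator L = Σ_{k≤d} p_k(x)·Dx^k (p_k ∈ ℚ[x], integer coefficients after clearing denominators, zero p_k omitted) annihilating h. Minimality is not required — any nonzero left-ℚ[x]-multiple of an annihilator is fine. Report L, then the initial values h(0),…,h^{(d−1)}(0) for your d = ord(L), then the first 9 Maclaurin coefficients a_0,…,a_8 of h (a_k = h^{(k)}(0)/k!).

f: a_k = 2, 2, 8, 14, 38, 80, 194, 434, 1016, …
L₀ from L_f via x↦r, Dx↦r'^{-1}Dx.
Differentiate: ansatz ord ≤ ord L₀ ⇒ L.
L = (14 + 78·x + 546·x^2 + 338·x^3) + (-1 - 14·x + 182·x^3 + 169·x^4)·Dx  (order 1).
h: a_k = 4, 56, 156, 1456, 3380, 28392, 61516, 492128, 1028196, …
ICs: h(0) = 4.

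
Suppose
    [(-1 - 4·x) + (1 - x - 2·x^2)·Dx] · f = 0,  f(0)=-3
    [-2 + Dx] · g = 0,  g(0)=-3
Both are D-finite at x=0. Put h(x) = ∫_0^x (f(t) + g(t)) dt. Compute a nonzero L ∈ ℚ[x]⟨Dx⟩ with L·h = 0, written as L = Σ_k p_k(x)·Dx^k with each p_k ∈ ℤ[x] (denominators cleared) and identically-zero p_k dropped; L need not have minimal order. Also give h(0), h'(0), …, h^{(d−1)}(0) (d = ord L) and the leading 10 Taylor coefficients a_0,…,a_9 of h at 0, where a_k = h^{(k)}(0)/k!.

f: a_k = -3, -3, -9, -15, -33, -63, -129, -255, -513, -1023, …
g: a_k = -3, -6, -6, -4, -2, -4/5, -4/15, -8/105, -2/105, -4/945, …
Sum ⇒ L₀ = lclm(L_f,L_g) in ℚ(x)⟨Dx⟩.
Integrate: L := L₀·Dx.
L = (-8 - 12·x - 72·x^2 - 32·x^3)·Dx + (2 + 20·x + 36·x^2 - 16·x^3 - 16·x^4)·Dx^2 + (1 - 7·x + 16·x^3 + 8·x^4)·Dx^3  (order 3).
h: a_k = 0, -6, -9/2, -5, -19/4, -7, -319/30, -277/15, -26783/840, -53867/945, …
ICs: h(0) = 0, h′(0) = -6, h′′(0) = -9.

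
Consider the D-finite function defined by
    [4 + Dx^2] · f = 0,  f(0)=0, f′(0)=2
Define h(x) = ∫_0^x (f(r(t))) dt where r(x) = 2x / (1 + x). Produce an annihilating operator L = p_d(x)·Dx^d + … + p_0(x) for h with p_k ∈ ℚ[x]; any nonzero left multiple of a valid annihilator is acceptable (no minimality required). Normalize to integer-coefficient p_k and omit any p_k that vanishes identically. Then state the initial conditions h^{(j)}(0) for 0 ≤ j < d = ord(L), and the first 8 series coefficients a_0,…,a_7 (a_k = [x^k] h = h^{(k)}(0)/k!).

f: a_k = 0, 2, 0, -4/3, 0, 4/15, 0, -8/315, …
L₀ from L_f via x↦r, Dx↦r'^{-1}Dx.
h=∫₀ˣh₀: take L = L₀·Dx.
L = 16·Dx + (2 + 6·x + 6·x^2 + 2·x^3)·Dx^2 + (1 + 4·x + 6·x^2 + 4·x^3 + x^4)·Dx^3  (order 3).
h: a_k = 0, 0, 2, -4/3, -5/3, 28/5, -386/45, 60/7, …
ICs: h(0) = 0, h′(0) = 0, h′′(0) = 4.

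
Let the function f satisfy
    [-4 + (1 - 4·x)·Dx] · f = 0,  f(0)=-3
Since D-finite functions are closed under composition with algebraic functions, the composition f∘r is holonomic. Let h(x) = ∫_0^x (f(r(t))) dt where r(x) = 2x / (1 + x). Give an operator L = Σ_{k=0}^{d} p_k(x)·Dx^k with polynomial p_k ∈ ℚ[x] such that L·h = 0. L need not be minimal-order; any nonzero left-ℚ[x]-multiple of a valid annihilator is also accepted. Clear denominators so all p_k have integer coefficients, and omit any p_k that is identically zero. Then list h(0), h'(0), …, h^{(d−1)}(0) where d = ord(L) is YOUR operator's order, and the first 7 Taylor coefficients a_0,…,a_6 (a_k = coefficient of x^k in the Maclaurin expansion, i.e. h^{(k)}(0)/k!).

L = 8·Dx + (-1 + 6·x + 7·x^2)·Dx^2  (order 2).
h: a_k = 0, -3, -12, -56, -294, -8232/5, -9604, …
ICs: h(0) = 0, h′(0) = -3.

f: a_k = -3, -12, -48, -192, -768, -3072, -12288, …
Substitute x→r, Dx→(1/r')Dx; clear ⇒ L₀.
h=∫h₀ ⇒ L = L₀·Dx.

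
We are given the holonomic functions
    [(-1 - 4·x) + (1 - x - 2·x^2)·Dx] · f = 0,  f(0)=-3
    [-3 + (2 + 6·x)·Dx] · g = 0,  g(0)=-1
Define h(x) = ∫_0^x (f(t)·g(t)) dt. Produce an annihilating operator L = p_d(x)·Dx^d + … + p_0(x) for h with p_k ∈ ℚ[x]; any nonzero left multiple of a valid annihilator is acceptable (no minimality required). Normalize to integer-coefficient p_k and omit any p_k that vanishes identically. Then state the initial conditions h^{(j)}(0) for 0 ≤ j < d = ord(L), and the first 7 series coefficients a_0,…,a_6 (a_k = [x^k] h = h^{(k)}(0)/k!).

L = (5 + 11·x + 18·x^2)·Dx + (-2 - 4·x + 10·x^2 + 12·x^3)·Dx^2  (order 2).
h: a_k = 0, 3, 15/4, 27/8, 483/64, 5241/640, 10347/512, …
ICs: h(0) = 0, h′(0) = 3.

f: a_k = -3, -3, -9, -15, -33, -63, -129, …
g: a_k = -1, -3/2, 9/8, -27/16, 405/128, -1701/256, 15309/1024, …
L₀ := L_f ⊗_s L_g (sym. prod.), ord ≤ 1.
Integrate: L := L₀·Dx.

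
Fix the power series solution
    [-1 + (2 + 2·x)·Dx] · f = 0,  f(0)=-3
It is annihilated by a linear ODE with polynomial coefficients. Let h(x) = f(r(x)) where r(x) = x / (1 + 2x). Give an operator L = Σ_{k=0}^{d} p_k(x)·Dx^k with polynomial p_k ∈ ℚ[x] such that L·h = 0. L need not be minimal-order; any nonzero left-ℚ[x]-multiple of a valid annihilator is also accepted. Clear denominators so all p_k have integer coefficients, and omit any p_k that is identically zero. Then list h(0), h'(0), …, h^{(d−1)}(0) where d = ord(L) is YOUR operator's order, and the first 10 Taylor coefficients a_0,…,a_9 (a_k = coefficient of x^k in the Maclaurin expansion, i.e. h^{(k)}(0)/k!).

L = -1 + (2 + 10·x + 12·x^2)·Dx  (order 1).
h: a_k = -3, -3/2, 27/8, -123/16, 2271/128, -10629/256, 100935/1024, -486315/2048, 19021095/32768, -94339905/65536, …
ICs: h(0) = -3.

f: a_k = -3, -3/2, 3/8, -3/16, 15/128, -21/256, 63/1024, -99/2048, 1287/32768, -2145/65536, …
h₀=f(r): pull back L_f along r ⇒ L₀.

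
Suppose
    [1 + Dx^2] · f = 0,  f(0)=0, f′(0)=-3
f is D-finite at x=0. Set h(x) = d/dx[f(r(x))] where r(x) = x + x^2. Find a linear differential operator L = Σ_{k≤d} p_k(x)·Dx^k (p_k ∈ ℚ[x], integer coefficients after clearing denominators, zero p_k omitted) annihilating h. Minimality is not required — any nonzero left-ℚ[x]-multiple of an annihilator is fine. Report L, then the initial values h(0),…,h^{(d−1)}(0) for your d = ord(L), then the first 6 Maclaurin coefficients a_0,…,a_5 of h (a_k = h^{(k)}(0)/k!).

f: a_k = 0, -3, 0, 1/2, 0, -1/40, …
L₀ from L_f via x↦r, Dx↦r'^{-1}Dx.
h=h₀': d/dx-closure on L₀ ⇒ L.
L = (13 + 8·x + 24·x^2 + 32·x^3 + 16·x^4) + (-6 - 12·x)·Dx + (1 + 4·x + 4·x^2)·Dx^2  (order 2).
h: a_k = -3, -6, 3/2, 6, 59/8, 9/4, …
ICs: h(0) = -3, h′(0) = -6.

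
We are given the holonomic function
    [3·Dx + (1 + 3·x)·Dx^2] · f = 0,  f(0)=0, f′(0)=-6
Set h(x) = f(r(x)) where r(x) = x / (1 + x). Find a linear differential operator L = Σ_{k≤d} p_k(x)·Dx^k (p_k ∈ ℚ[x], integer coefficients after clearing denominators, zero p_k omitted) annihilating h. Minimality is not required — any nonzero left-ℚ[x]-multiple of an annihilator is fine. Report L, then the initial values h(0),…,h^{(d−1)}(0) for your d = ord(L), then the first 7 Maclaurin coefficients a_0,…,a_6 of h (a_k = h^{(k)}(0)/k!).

L = (5 + 8·x)·Dx + (1 + 5·x + 4·x^2)·Dx^2  (order 2).
h: a_k = 0, -6, 15, -42, 255/2, -2046/5, 1365, …
ICs: h(0) = 0, h′(0) = -6.

f: a_k = 0, -6, 9, -18, 81/2, -486/5, 243, …
f∘r: x↦r, Dx↦Dx/r' in L_f ⇒ L₀.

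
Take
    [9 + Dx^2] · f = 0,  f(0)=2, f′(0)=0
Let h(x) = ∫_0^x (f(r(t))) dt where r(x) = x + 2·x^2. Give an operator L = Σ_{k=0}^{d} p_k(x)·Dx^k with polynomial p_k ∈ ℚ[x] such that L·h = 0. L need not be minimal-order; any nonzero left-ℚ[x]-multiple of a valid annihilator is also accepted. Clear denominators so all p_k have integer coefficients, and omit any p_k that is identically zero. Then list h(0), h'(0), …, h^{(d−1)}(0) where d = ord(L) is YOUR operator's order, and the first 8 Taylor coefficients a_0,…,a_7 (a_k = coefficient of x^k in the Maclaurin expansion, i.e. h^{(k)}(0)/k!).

L = (9 + 108·x + 432·x^2 + 576·x^3)·Dx - 4·Dx^2 + (1 + 4·x)·Dx^3  (order 3).
h: a_k = 0, 2, 0, -3, -9, -117/20, 9, 6399/280, …
ICs: h(0) = 0, h′(0) = 2, h′′(0) = 0.

f: a_k = 2, 0, -9, 0, 27/4, 0, -81/40, 0, …
f∘r: x↦r, Dx↦Dx/r' in L_f ⇒ L₀.
h=∫h₀ ⇒ L = L₀·Dx.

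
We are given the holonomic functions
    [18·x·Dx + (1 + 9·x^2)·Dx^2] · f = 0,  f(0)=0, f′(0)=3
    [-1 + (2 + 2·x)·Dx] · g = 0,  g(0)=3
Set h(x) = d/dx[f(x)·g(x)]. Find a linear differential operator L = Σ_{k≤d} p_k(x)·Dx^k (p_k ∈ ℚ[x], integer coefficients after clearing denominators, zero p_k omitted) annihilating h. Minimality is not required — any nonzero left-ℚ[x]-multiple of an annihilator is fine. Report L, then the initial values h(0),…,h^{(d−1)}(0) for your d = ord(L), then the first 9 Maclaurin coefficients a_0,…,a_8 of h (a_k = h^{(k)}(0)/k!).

L = (23 + 120·x - 570·x^2 - 648·x^3 - 81·x^4) + (52 + 220·x - 936·x^2 - 3048·x^3 - 2268·x^4 - 324·x^5)·Dx + (4 - 40·x - 68·x^2 - 432·x^3 - 948·x^4 - 648·x^5 - 108·x^6)·Dx^2  (order 2).
h: a_k = 9, 9, -675/8, -207/4, 95247/128, 274401/640, -34214319/5120, -32981661/8960, 13775430645/229376, …
ICs: h(0) = 9, h′(0) = 9.

f: a_k = 0, 3, 0, -9, 0, 243/5, 0, -2187/7, 0, …
g: a_k = 3, 3/2, -3/8, 3/16, -15/128, 21/256, -63/1024, 99/2048, -1287/32768, …
f·g: L₀ = L_f ⊗_s L_g, ord ≤ 2·1.
h₀' ⇒ L via d/dx closure of L₀.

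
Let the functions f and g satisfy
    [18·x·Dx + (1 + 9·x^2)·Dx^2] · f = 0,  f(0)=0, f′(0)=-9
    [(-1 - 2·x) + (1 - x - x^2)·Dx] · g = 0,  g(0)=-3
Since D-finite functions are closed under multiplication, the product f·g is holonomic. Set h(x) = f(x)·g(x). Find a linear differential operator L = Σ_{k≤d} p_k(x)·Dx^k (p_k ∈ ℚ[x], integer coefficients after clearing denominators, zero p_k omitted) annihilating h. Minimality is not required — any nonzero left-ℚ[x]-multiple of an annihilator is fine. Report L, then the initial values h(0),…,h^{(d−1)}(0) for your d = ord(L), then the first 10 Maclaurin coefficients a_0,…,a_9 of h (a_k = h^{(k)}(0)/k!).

L = (2 + 18·x + 54·x^2) + (2 - 14·x + 36·x^2 + 54·x^3)·Dx + (-1 + x - 8·x^2 + 9·x^3 + 9·x^4)·Dx^2  (order 2).
h: a_k = 0, 27, 27, -27, 0, 2052/5, 2052/5, -69687/35, -55323/35, 112779/7, …
ICs: h(0) = 0, h′(0) = 27.

f: a_k = 0, -9, 0, 27, 0, -729/5, 0, 6561/7, 0, -6561, …
g: a_k = -3, -3, -6, -9, -15, -24, -39, -63, -102, -165, …
Sym-product of L_f,L_g gives L₀ (≤ ord 2).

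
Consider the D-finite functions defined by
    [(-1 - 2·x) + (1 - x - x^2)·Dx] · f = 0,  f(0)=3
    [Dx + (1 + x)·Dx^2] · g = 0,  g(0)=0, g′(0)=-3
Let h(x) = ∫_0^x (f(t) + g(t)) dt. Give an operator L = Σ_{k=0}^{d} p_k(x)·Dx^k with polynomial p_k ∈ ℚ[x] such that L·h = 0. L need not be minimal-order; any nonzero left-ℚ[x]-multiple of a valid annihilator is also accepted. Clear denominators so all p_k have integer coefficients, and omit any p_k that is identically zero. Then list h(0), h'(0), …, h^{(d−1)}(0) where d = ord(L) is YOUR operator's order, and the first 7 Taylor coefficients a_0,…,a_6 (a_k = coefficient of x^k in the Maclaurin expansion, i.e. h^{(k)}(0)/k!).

L = (26 + 70·x + 76·x^2 + 36·x^3 + 12·x^4)·Dx^2 + (16 + 84·x + 160·x^2 + 144·x^3 + 74·x^4 + 20·x^5)·Dx^3 + (-5 - 11·x + x^2 + 23·x^3 + 29·x^4 + 17·x^5 + 4·x^6)·Dx^4  (order 4).
h: a_k = 0, 3, 0, 5/2, 2, 63/20, 39/10, …
ICs: h(0) = 0, h′(0) = 3, h′′(0) = 0, h′′′(0) = 15.

f: a_k = 3, 3, 6, 9, 15, 24, 39, …
g: a_k = 0, -3, 3/2, -1, 3/4, -3/5, 1/2, …
h₀=f+g: left-lcm gives L₀, ord ≤ 3.
h=∫₀ˣh₀: take L = L₀·Dx.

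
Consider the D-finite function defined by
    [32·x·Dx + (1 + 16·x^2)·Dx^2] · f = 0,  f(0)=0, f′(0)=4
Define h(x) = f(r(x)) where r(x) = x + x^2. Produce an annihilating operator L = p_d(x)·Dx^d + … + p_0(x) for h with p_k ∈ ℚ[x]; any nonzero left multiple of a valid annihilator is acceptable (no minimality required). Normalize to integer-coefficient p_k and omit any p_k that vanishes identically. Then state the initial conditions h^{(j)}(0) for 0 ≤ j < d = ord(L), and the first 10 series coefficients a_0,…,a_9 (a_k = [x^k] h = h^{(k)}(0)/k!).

L = (-2 + 32·x + 128·x^2 + 192·x^3 + 96·x^4)·Dx + (1 + 2·x + 16·x^2 + 64·x^3 + 80·x^4 + 32·x^5)·Dx^2  (order 2).
h: a_k = 0, 4, 4, -64/3, -64, 704/5, 3008/3, -2048/7, -14336, -171008/9, …
ICs: h(0) = 0, h′(0) = 4.

f: a_k = 0, 4, 0, -64/3, 0, 1024/5, 0, -16384/7, 0, 262144/9, …
h₀=f(r): pull back L_f along r ⇒ L₀.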